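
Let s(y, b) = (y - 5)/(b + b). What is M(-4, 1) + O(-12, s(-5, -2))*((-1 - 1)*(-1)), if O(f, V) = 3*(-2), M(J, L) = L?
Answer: -11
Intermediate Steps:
s(y, b) = (-5 + y)/(2*b) (s(y, b) = (-5 + y)/((2*b)) = (-5 + y)*(1/(2*b)) = (-5 + y)/(2*b))
O(f, V) = -6
M(-4, 1) + O(-12, s(-5, -2))*((-1 - 1)*(-1)) = 1 - 6*(-1 - 1)*(-1) = 1 - (-12)*(-1) = 1 - 6*2 = 1 - 12 = -11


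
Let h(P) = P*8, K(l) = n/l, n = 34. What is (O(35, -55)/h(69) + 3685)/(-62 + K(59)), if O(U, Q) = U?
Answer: -120015145/2000448 ≈ -59.994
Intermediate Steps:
K(l) = 34/l
h(P) = 8*P
(O(35, -55)/h(69) + 3685)/(-62 + K(59)) = (35/((8*69)) + 3685)/(-62 + 34/59) = (35/552 + 3685)/(-62 + 34*(1/59)) = (35*(1/552) + 3685)/(-62 + 34/59) = (35/552 + 3685)/(-3624/59) = (2034155/552)*(-59/3624) = -120015145/2000448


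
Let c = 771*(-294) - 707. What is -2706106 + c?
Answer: -2933487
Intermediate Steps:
c = -227381 (c = -226674 - 707 = -227381)
-2706106 + c = -2706106 - 227381 = -2933487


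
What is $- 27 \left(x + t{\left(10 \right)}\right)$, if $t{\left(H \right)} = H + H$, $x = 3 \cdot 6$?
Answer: $-1026$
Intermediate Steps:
$x = 18$
$t{\left(H \right)} = 2 H$
$- 27 \left(x + t{\left(10 \right)}\right) = - 27 \left(18 + 2 \cdot 10\right) = - 27 \left(18 + 20\right) = \left(-27\right) 38 = -1026$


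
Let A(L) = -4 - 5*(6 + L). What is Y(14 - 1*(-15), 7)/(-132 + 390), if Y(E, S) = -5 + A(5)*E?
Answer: -286/43 ≈ -6.6512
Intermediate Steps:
A(L) = -34 - 5*L (A(L) = -4 + (-30 - 5*L) = -34 - 5*L)
Y(E, S) = -5 - 59*E (Y(E, S) = -5 + (-34 - 5*5)*E = -5 + (-34 - 25)*E = -5 - 59*E)
Y(14 - 1*(-15), 7)/(-132 + 390) = (-5 - 59*(14 - 1*(-15)))/(-132 + 390) = (-5 - 59*(14 + 15))/258 = (-5 - 59*29)*(1/258) = (-5 - 1711)*(1/258) = -1716*1/258 = -286/43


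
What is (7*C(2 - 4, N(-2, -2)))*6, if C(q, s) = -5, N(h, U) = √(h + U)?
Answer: -210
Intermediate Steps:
N(h, U) = √(U + h)
(7*C(2 - 4, N(-2, -2)))*6 = (7*(-5))*6 = -35*6 = -210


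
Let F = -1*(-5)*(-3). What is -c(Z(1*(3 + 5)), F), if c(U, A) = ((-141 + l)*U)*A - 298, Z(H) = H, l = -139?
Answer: -33302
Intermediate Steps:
F = -15 (F = 5*(-3) = -15)
c(U, A) = -298 - 280*A*U (c(U, A) = ((-141 - 139)*U)*A - 298 = (-280*U)*A - 298 = -280*A*U - 298 = -298 - 280*A*U)
-c(Z(1*(3 + 5)), F) = -(-298 - 280*(-15)*1*(3 + 5)) = -(-298 - 280*(-15)*1*8) = -(-298 - 280*(-15)*8) = -(-298 + 33600) = -1*33302 = -33302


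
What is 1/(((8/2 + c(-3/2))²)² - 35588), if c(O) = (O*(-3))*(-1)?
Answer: -16/569407 ≈ -2.8099e-5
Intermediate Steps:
c(O) = 3*O (c(O) = -3*O*(-1) = 3*O)
1/(((8/2 + c(-3/2))²)² - 35588) = 1/(((8/2 + 3*(-3/2))²)² - 35588) = 1/(((8*(½) + 3*(-3*½))²)² - 35588) = 1/(((4 + 3*(-3/2))²)² - 35588) = 1/(((4 - 9/2)²)² - 35588) = 1/(((-½)²)² - 35588) = 1/((¼)² - 35588) = 1/(1/16 - 35588) = 1/(-569407/16) = -16/569407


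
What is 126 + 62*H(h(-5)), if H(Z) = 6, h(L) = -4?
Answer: 498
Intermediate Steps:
126 + 62*H(h(-5)) = 126 + 62*6 = 126 + 372 = 498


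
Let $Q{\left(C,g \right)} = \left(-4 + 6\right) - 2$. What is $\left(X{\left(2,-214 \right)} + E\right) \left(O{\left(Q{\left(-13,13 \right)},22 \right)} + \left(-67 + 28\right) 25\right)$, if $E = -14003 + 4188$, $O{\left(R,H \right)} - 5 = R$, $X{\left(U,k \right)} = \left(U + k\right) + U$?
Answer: $9724250$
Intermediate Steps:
$X{\left(U,k \right)} = k + 2 U$
$Q{\left(C,g \right)} = 0$ ($Q{\left(C,g \right)} = 2 - 2 = 0$)
$O{\left(R,H \right)} = 5 + R$
$E = -9815$
$\left(X{\left(2,-214 \right)} + E\right) \left(O{\left(Q{\left(-13,13 \right)},22 \right)} + \left(-67 + 28\right) 25\right) = \left(\left(-214 + 2 \cdot 2\right) - 9815\right) \left(\left(5 + 0\right) + \left(-67 + 28\right) 25\right) = \left(\left(-214 + 4\right) - 9815\right) \left(5 - 975\right) = \left(-210 - 9815\right) \left(5 - 975\right) = \left(-10025\right) \left(-970\right) = 9724250$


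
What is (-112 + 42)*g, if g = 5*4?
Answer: -1400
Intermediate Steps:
g = 20
(-112 + 42)*g = (-112 + 42)*20 = -70*20 = -1400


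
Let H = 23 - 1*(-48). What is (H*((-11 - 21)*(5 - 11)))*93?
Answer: 1267776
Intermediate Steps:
H = 71 (H = 23 + 48 = 71)
(H*((-11 - 21)*(5 - 11)))*93 = (71*((-11 - 21)*(5 - 11)))*93 = (71*(-32*(-6)))*93 = (71*192)*93 = 13632*93 = 1267776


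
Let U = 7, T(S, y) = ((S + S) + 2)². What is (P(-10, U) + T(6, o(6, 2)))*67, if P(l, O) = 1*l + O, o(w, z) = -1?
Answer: 12931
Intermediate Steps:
T(S, y) = (2 + 2*S)² (T(S, y) = (2*S + 2)² = (2 + 2*S)²)
P(l, O) = O + l (P(l, O) = l + O = O + l)
(P(-10, U) + T(6, o(6, 2)))*67 = ((7 - 10) + 4*(1 + 6)²)*67 = (-3 + 4*7²)*67 = (-3 + 4*49)*67 = (-3 + 196)*67 = 193*67 = 12931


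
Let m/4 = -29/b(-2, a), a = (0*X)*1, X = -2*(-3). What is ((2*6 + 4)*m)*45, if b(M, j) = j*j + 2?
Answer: -41760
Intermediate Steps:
X = 6
a = 0 (a = (0*6)*1 = 0*1 = 0)
b(M, j) = 2 + j**2 (b(M, j) = j**2 + 2 = 2 + j**2)
m = -58 (m = 4*(-29/(2 + 0**2)) = 4*(-29/(2 + 0)) = 4*(-29/2) = -58)
((2*6 + 4)*m)*45 = ((2*6 + 4)*(-58))*45 = ((12 + 4)*(-58))*45 = (16*(-58))*45 = -928*45 = -41760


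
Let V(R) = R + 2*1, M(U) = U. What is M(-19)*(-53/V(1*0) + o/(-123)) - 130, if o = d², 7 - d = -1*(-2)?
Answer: 92831/246 ≈ 377.36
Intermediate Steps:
d = 5 (d = 7 - (-1)*(-2) = 7 - 1*2 = 7 - 2 = 5)
o = 25 (o = 5² = 25)
V(R) = 2 + R (V(R) = R + 2 = 2 + R)
M(-19)*(-53/V(1*0) + o/(-123)) - 130 = -19*(-53/(2 + 1*0) + 25/(-123)) - 130 = -19*(-53/(2 + 0) + 25*(-1/123)) - 130 = -19*(-53/2 - 25/123) - 130 = -19*(-6569/246) - 130 = 124811/246 - 130 = 92831/246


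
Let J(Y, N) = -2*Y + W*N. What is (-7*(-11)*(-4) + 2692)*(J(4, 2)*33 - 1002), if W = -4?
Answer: -3647520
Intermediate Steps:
J(Y, N) = -4*N - 2*Y (J(Y, N) = -2*Y - 4*N = -4*N - 2*Y)
(-7*(-11)*(-4) + 2692)*(J(4, 2)*33 - 1002) = (-7*(-11)*(-4) + 2692)*((-4*2 - 2*4)*33 - 1002) = (77*(-4) + 2692)*((-8 - 8)*33 - 1002) = (-308 + 2692)*(-16*33 - 1002) = 2384*(-528 - 1002) = 2384*(-1530) = -3647520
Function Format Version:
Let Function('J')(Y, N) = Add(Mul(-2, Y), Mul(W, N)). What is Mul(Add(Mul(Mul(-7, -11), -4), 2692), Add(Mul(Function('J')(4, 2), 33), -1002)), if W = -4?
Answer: -3647520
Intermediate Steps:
Function('J')(Y, N) = Add(Mul(-4, N), Mul(-2, Y)) (Function('J')(Y, N) = Add(Mul(-2, Y), Mul(-4, N)) = Add(Mul(-4, N), Mul(-2, Y)))
Mul(Add(Mul(Mul(-7, -11), -4), 2692), Add(Mul(Function('J')(4, 2), 33), -1002)) = Mul(Add(Mul(Mul(-7, -11), -4), 2692), Add(Mul(Add(Mul(-4, 2), Mul(-2, 4)), 33), -1002)) = Mul(Add(Mul(77, -4), 2692), Add(Mul(Add(-8, -8), 33), -1002)) = Mul(Add(-308, 2692), Add(Mul(-16, 33), -1002)) = Mul(2384, Add(-528, -1002)) = Mul(2384, -1530) = -3647520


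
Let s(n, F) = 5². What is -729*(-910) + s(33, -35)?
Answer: 663415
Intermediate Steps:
s(n, F) = 25
-729*(-910) + s(33, -35) = -729*(-910) + 25 = 663390 + 25 = 663415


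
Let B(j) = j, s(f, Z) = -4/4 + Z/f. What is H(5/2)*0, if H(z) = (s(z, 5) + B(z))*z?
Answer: 0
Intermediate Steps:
s(f, Z) = -1 + Z/f (s(f, Z) = -4*1/4 + Z/f = -1 + Z/f)
H(z) = z*(z + (5 - z)/z) (H(z) = ((5 - z)/z + z)*z = (z + (5 - z)/z)*z = z*(z + (5 - z)/z))
H(5/2)*0 = (5 + (5/2)**2 - 5/2)*0 = (5 + (5*(1/2))**2 - 5/2)*0 = (5 + (5/2)**2 - 1*5/2)*0 = (5 + 25/4 - 5/2)*0 = (35/4)*0 = 0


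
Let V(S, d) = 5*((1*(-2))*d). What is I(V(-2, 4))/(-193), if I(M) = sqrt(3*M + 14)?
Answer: -I*sqrt(106)/193 ≈ -0.053345*I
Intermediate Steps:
V(S, d) = -10*d (V(S, d) = 5*(-2*d) = -10*d)
I(M) = sqrt(14 + 3*M)
I(V(-2, 4))/(-193) = sqrt(14 + 3*(-10*4))/(-193) = sqrt(14 + 3*(-40))*(-1/193) = sqrt(14 - 120)*(-1/193) = sqrt(-106)*(-1/193) = (I*sqrt(106))*(-1/193) = -I*sqrt(106)/193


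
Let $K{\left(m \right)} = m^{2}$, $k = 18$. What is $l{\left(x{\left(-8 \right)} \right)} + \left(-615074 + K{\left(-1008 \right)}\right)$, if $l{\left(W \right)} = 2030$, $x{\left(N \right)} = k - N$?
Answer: $403020$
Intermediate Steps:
$x{\left(N \right)} = 18 - N$
$l{\left(x{\left(-8 \right)} \right)} + \left(-615074 + K{\left(-1008 \right)}\right) = 2030 - \left(615074 - \left(-1008\right)^{2}\right) = 2030 + \left(-615074 + 1016064\right) = 2030 + 400990 = 403020$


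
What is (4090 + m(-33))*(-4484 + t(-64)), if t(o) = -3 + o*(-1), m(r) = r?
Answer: -17944111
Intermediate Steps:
t(o) = -3 - o
(4090 + m(-33))*(-4484 + t(-64)) = (4090 - 33)*(-4484 + (-3 - 1*(-64))) = 4057*(-4484 + (-3 + 64)) = 4057*(-4484 + 61) = 4057*(-4423) = -17944111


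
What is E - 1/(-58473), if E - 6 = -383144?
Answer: -22403228273/58473 ≈ -3.8314e+5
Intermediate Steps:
E = -383138 (E = 6 - 383144 = -383138)
E - 1/(-58473) = -383138 - 1/(-58473) = -383138 - 1*(-1/58473) = -383138 + 1/58473 = -22403228273/58473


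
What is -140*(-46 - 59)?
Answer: 14700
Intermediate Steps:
-140*(-46 - 59) = -140*(-105) = 14700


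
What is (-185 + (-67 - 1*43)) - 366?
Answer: -661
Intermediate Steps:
(-185 + (-67 - 1*43)) - 366 = (-185 + (-67 - 43)) - 366 = (-185 - 110) - 366 = -295 - 366 = -661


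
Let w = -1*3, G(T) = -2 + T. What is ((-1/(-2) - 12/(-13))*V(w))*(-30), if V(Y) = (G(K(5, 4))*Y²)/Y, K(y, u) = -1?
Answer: -4995/13 ≈ -384.23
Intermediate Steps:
w = -3
V(Y) = -3*Y (V(Y) = ((-2 - 1)*Y²)/Y = (-3*Y²)/Y = -3*Y)
((-1/(-2) - 12/(-13))*V(w))*(-30) = ((-1/(-2) - 12/(-13))*(-3*(-3)))*(-30) = ((-1*(-½) - 12*(-1/13))*9)*(-30) = ((½ + 12/13)*9)*(-30) = ((37/26)*9)*(-30) = (333/26)*(-30) = -4995/13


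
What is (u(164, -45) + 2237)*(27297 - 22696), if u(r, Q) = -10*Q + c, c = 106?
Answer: 12850593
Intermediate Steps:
u(r, Q) = 106 - 10*Q (u(r, Q) = -10*Q + 106 = 106 - 10*Q)
(u(164, -45) + 2237)*(27297 - 22696) = ((106 - 10*(-45)) + 2237)*(27297 - 22696) = ((106 + 450) + 2237)*4601 = (556 + 2237)*4601 = 2793*4601 = 12850593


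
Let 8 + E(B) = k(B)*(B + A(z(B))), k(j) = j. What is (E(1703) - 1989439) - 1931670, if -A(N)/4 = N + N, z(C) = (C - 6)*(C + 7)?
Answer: -39536097788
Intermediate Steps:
z(C) = (-6 + C)*(7 + C)
A(N) = -8*N (A(N) = -4*(N + N) = -8*N)
E(B) = -8 + B*(336 - 8*B² - 7*B) (E(B) = -8 + B*(B - 8*(-42 + B + B²)) = -8 + B*(B + (336 - 8*B - 8*B²)) = -8 + B*(336 - 8*B² - 7*B))
(E(1703) - 1989439) - 1931670 = ((-8 + 1703² + 8*1703*(42 - 1*1703 - 1*1703²)) - 1989439) - 1931670 = ((-8 + 2900209 + 8*1703*(42 - 1703 - 1*2900209)) - 1989439) - 1931670 = ((-8 + 2900209 + 8*1703*(42 - 1703 - 2900209)) - 1989439) - 1931670 = ((-8 + 2900209 + 8*1703*(-2901870)) - 1989439) - 1931670 = ((-8 + 2900209 - 39535076880) - 1989439) - 1931670 = (-39532176679 - 1989439) - 1931670 = -39534166118 - 1931670 = -39536097788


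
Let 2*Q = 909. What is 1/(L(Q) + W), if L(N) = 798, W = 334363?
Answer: 1/335161 ≈ 2.9836e-6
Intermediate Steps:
Q = 909/2 (Q = (½)*909 = 909/2 ≈ 454.50)
1/(L(Q) + W) = 1/(798 + 334363) = 1/335161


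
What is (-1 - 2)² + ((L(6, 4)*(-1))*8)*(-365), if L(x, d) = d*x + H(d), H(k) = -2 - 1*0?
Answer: 64249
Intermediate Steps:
H(k) = -2 (H(k) = -2 + 0 = -2)
L(x, d) = -2 + d*x (L(x, d) = d*x - 2 = -2 + d*x)
(-1 - 2)² + ((L(6, 4)*(-1))*8)*(-365) = (-1 - 2)² + (((-2 + 4*6)*(-1))*8)*(-365) = (-3)² + (((-2 + 24)*(-1))*8)*(-365) = 9 + ((22*(-1))*8)*(-365) = 9 - 22*8*(-365) = 9 - 176*(-365) = 9 + 64240 = 64249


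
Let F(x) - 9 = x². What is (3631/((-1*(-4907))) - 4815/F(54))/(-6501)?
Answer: 289034/2073526455 ≈ 0.00013939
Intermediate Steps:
F(x) = 9 + x²
(3631/((-1*(-4907))) - 4815/F(54))/(-6501) = (3631/((-1*(-4907))) - 4815/(9 + 54²))/(-6501) = (3631/4907 - 4815/(9 + 2916))*(-1/6501) = (3631*(1/4907) - 4815/2925)*(-1/6501) = (3631/4907 - 4815*1/2925)*(-1/6501) = (3631/4907 - 107/65)*(-1/6501) = -289034/318955*(-1/6501) = 289034/2073526455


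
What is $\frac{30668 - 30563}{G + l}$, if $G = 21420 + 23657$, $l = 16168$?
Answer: $\frac{7}{4083} \approx 0.0017144$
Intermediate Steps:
$G = 45077$
$\frac{30668 - 30563}{G + l} = \frac{30668 - 30563}{45077 + 16168} = \frac{105}{61245} = 105 \cdot \frac{1}{61245} = \frac{7}{4083}$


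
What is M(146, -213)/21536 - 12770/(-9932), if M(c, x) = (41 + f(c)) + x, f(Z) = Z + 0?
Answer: 34344561/26736944 ≈ 1.2845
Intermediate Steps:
f(Z) = Z
M(c, x) = 41 + c + x (M(c, x) = (41 + c) + x = 41 + c + x)
M(146, -213)/21536 - 12770/(-9932) = (41 + 146 - 213)/21536 - 12770/(-9932) = -26*1/21536 - 12770*(-1/9932) = -13/10768 + 6385/4966 = 34344561/26736944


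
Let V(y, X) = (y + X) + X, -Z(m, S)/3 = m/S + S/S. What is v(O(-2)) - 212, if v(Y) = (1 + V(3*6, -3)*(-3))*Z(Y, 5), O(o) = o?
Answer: -149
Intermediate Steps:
Z(m, S) = -3 - 3*m/S (Z(m, S) = -3*(m/S + S/S) = -3*(m/S + 1) = -3*(1 + m/S) = -3 - 3*m/S)
V(y, X) = y + 2*X (V(y, X) = (X + y) + X = y + 2*X)
v(Y) = 105 + 21*Y (v(Y) = (1 + (3*6 + 2*(-3))*(-3))*(-3 - 3*Y/5) = (1 + (18 - 6)*(-3))*(-3 - 3*Y*⅕) = (1 + 12*(-3))*(-3 - 3*Y/5) = (1 - 36)*(-3 - 3*Y/5) = -35*(-3 - 3*Y/5) = 105 + 21*Y)
v(O(-2)) - 212 = (105 + 21*(-2)) - 212 = (105 - 42) - 212 = 63 - 212 = -149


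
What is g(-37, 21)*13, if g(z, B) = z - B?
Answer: -754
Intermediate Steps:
g(-37, 21)*13 = (-37 - 1*21)*13 = (-37 - 21)*13 = -58*13 = -754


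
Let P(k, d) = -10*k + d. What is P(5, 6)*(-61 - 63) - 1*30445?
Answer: -24989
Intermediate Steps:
P(k, d) = d - 10*k
P(5, 6)*(-61 - 63) - 1*30445 = (6 - 10*5)*(-61 - 63) - 1*30445 = (6 - 50)*(-124) - 30445 = -44*(-124) - 30445 = 5456 - 30445 = -24989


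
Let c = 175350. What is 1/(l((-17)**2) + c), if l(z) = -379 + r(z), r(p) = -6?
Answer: 1/174965 ≈ 5.7154e-6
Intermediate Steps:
l(z) = -385 (l(z) = -379 - 6 = -385)
1/(l((-17)**2) + c) = 1/(-385 + 175350) = 1/174965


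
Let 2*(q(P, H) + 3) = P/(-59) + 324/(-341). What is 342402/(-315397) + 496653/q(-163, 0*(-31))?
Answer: -6303024498146652/26571251059 ≈ -2.3721e+5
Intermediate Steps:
q(P, H) = -1185/341 - P/118 (q(P, H) = -3 + (P/(-59) + 324/(-341))/2 = -3 + (P*(-1/59) + 324*(-1/341))/2 = -3 + (-P/59 - 324/341)/2 = -3 + (-324/341 - P/59)/2 = -3 + (-162/341 - P/118) = -1185/341 - P/118)
342402/(-315397) + 496653/q(-163, 0*(-31)) = 342402/(-315397) + 496653/(-1185/341 - 1/118*(-163)) = 342402*(-1/315397) + 496653/(-1185/341 + 163/118) = -342402/315397 + 496653/(-84247/40238) = -342402/315397 + 496653*(-40238/84247) = -342402/315397 - 19984323414/84247 = -6303024498146652/26571251059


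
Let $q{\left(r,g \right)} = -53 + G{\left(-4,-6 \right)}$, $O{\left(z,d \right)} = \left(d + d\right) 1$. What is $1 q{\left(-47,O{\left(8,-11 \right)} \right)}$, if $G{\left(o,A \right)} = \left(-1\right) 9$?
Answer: $-62$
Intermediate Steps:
$G{\left(o,A \right)} = -9$
$O{\left(z,d \right)} = 2 d$ ($O{\left(z,d \right)} = 2 d 1 = 2 d$)
$q{\left(r,g \right)} = -62$ ($q{\left(r,g \right)} = -53 - 9 = -62$)
$1 q{\left(-47,O{\left(8,-11 \right)} \right)} = 1 \left(-62\right) = -62$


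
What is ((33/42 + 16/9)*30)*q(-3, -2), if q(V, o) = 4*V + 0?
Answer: -6460/7 ≈ -922.86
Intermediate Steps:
q(V, o) = 4*V
((33/42 + 16/9)*30)*q(-3, -2) = ((33/42 + 16/9)*30)*(4*(-3)) = ((33*(1/42) + 16*(⅑))*30)*(-12) = ((11/14 + 16/9)*30)*(-12) = ((323/126)*30)*(-12) = (1615/21)*(-12) = -6460/7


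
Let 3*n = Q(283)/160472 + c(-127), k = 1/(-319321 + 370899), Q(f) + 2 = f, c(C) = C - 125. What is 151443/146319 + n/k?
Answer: -50864017075678163/11740051284 ≈ -4.3325e+6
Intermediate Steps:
c(C) = -125 + C
Q(f) = -2 + f
k = 1/51578 ≈ 1.9388e-5
n = -40438663/481416 (n = ((-2 + 283)/160472 + (-125 - 127))/3 = (281*(1/160472) - 252)/3 = (281/160472 - 252)/3 = (⅓)*(-40438663/160472) = -40438663/481416 ≈ -83.999)
151443/146319 + n/k = 151443/146319 - 40438663/(481416*1/51578) = 151443*(1/146319) - 40438663/481416*51578 = 50481/48773 - 1042872680107/240708 = -50864017075678163/11740051284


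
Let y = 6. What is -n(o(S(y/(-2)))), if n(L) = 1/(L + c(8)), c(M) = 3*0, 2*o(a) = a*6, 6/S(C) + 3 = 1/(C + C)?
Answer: 19/108 ≈ 0.17593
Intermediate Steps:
S(C) = 6/(-3 + 1/(2*C)) (S(C) = 6/(-3 + 1/(C + C)) = 6/(-3 + 1/(2*C)))
o(a) = 3*a (o(a) = (a*6)/2 = (6*a)/2 = 3*a)
c(M) = 0
n(L) = 1/L (n(L) = 1/(L + 0) = 1/L)
-n(o(S(y/(-2)))) = -1/(3*(-12*6/(-2)/(-1 + 6*(6/(-2))))) = -1/(3*(-12*6*(-1/2)/(-1 + 6*(6*(-1/2))))) = -1/(3*(-12*(-3)/(-1 + 6*(-3)))) = -1/(3*(-12*(-3)/(-1 - 18))) = -1/(3*(-12*(-3)/(-19))) = -1/(3*(-12*(-3)*(-1/19))) = -1/(3*(-36/19)) = -1/(-108/19) = -1*(-19/108) = 19/108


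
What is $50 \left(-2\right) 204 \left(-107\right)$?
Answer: $2182800$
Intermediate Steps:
$50 \left(-2\right) 204 \left(-107\right) = \left(-100\right) 204 \left(-107\right) = \left(-20400\right) \left(-107\right) = 2182800$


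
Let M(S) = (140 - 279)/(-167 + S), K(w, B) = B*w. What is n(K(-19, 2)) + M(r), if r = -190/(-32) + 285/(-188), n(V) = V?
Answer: -4541314/122259 ≈ -37.145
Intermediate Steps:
r = 3325/752 (r = -190*(-1/32) + 285*(-1/188) = 95/16 - 285/188 = 3325/752 ≈ 4.4215)
M(S) = -139/(-167 + S)
n(K(-19, 2)) + M(r) = 2*(-19) - 139/(-167 + 3325/752) = -38 - 139/(-122259/752) = -38 - 139*(-752/122259) = -38 + 104528/122259 = -4541314/122259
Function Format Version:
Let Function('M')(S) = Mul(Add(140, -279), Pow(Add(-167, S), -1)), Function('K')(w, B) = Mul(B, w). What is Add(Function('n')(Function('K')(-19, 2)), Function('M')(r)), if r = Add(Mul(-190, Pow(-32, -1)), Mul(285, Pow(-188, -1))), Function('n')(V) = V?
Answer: Rational(-4541314, 122259) ≈ -37.145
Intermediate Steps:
r = Rational(3325, 752) (r = Add(Mul(-190, Rational(-1, 32)), Mul(285, Rational(-1, 188))) = Add(Rational(95, 16), Rational(-285, 188)) = Rational(3325, 752) ≈ 4.4215)
Function('M')(S) = Mul(-139, Pow(Add(-167, S), -1))
Add(Function('n')(Function('K')(-19, 2)), Function('M')(r)) = Add(Mul(2, -19), Mul(-139, Pow(Add(-167, Rational(3325, 752)), -1))) = Add(-38, Mul(-139, Pow(Rational(-122259, 752), -1))) = Add(-38, Mul(-139, Rational(-752, 122259))) = Add(-38, Rational(104528, 122259)) = Rational(-4541314, 122259)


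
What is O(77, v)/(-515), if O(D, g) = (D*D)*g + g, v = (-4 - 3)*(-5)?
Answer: -41510/103 ≈ -403.01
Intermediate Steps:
v = 35 (v = -7*(-5) = 35)
O(D, g) = g + g*D**2 (O(D, g) = D**2*g + g = g*D**2 + g = g + g*D**2)
O(77, v)/(-515) = (35*(1 + 77**2))/(-515) = (35*(1 + 5929))*(-1/515) = (35*5930)*(-1/515) = 207550*(-1/515) = -41510/103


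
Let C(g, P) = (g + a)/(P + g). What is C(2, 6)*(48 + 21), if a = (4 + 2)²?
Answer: 1311/4 ≈ 327.75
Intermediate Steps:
a = 36 (a = 6² = 36)
C(g, P) = (36 + g)/(P + g) (C(g, P) = (g + 36)/(P + g) = (36 + g)/(P + g))
C(2, 6)*(48 + 21) = ((36 + 2)/(6 + 2))*(48 + 21) = (38/8)*69 = ((⅛)*38)*69 = (19/4)*69 = 1311/4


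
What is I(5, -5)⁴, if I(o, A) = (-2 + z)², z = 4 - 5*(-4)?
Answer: 54875873536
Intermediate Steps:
z = 24 (z = 4 + 20 = 24)
I(o, A) = 484 (I(o, A) = (-2 + 24)² = 22² = 484)
I(5, -5)⁴ = 484⁴ = 54875873536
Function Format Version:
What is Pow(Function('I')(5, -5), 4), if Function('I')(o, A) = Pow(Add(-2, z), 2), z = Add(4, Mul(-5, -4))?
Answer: 54875873536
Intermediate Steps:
z = 24 (z = Add(4, 20) = 24)
Function('I')(o, A) = 484 (Function('I')(o, A) = Pow(Add(-2, 24), 2) = Pow(22, 2) = 484)
Pow(Function('I')(5, -5), 4) = Pow(484, 4) = 54875873536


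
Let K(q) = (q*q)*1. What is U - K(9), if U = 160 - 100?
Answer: -21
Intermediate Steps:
U = 60
K(q) = q² (K(q) = q²*1 = q²)
U - K(9) = 60 - 1*9² = 60 - 1*81 = 60 - 81 = -21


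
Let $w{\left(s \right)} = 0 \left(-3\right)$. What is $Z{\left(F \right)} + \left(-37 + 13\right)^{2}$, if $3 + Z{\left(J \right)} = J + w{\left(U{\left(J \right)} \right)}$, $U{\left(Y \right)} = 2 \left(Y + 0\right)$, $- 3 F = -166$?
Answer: $\frac{1885}{3} \approx 628.33$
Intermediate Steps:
$F = \frac{166}{3}$ ($F = \left(- \frac{1}{3}\right) \left(-166\right) = \frac{166}{3} \approx 55.333$)
$U{\left(Y \right)} = 2 Y$
$w{\left(s \right)} = 0$
$Z{\left(J \right)} = -3 + J$ ($Z{\left(J \right)} = -3 + \left(J + 0\right) = -3 + J$)
$Z{\left(F \right)} + \left(-37 + 13\right)^{2} = \left(-3 + \frac{166}{3}\right) + \left(-37 + 13\right)^{2} = \frac{157}{3} + \left(-24\right)^{2} = \frac{157}{3} + 576 = \frac{1885}{3}$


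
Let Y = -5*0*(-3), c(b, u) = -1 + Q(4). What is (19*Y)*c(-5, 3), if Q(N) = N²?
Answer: 0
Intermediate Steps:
c(b, u) = 15 (c(b, u) = -1 + 4² = -1 + 16 = 15)
Y = 0 (Y = 0*(-3) = 0)
(19*Y)*c(-5, 3) = (19*0)*15 = 0*15 = 0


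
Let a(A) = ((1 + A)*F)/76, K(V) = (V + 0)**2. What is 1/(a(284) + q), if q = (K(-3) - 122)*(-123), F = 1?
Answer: 4/55611 ≈ 7.1928e-5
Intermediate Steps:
K(V) = V**2
q = 13899 (q = ((-3)**2 - 122)*(-123) = (9 - 122)*(-123) = -113*(-123) = 13899)
a(A) = 1/76 + A/76 (a(A) = ((1 + A)*1)/76 = (1 + A)*(1/76) = 1/76 + A/76)
1/(a(284) + q) = 1/((1/76 + (1/76)*284) + 13899) = 1/((1/76 + 71/19) + 13899) = 1/(15/4 + 13899) = 1/(55611/4) = 4/55611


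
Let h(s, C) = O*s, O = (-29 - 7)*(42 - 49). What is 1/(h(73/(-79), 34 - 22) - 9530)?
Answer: -79/771266 ≈ -0.00010243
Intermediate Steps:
O = 252 (O = -36*(-7) = 252)
h(s, C) = 252*s
1/(h(73/(-79), 34 - 22) - 9530) = 1/(252*(73/(-79)) - 9530) = 1/(252*(73*(-1/79)) - 9530) = 1/(252*(-73/79) - 9530) = 1/(-18396/79 - 9530) = 1/(-771266/79) = -79/771266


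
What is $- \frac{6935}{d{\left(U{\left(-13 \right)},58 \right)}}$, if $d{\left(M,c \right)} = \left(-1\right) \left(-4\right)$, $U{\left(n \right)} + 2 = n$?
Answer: $- \frac{6935}{4} \approx -1733.8$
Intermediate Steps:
$U{\left(n \right)} = -2 + n$
$d{\left(M,c \right)} = 4$
$- \frac{6935}{d{\left(U{\left(-13 \right)},58 \right)}} = - \frac{6935}{4}$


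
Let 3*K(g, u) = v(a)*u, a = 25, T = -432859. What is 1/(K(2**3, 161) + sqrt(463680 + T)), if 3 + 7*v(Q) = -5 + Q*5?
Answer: 897/773788 - 7*sqrt(629)/773788 ≈ 0.00093235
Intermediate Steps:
v(Q) = -8/7 + 5*Q/7 (v(Q) = -3/7 + (-5 + Q*5)/7 = -3/7 + (-5 + 5*Q)/7 = -3/7 + (-5/7 + 5*Q/7) = -8/7 + 5*Q/7)
K(g, u) = 39*u/7 (K(g, u) = ((-8/7 + (5/7)*25)*u)/3 = ((-8/7 + 125/7)*u)/3 = (117*u/7)/3 = 39*u/7)
1/(K(2**3, 161) + sqrt(463680 + T)) = 1/((39/7)*161 + sqrt(463680 - 432859)) = 1/(897 + sqrt(30821)) = 1/(897 + 7*sqrt(629))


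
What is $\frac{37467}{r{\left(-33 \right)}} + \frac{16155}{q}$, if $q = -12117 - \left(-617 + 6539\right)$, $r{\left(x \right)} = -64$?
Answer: $- \frac{225633711}{384832} \approx -586.32$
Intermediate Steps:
$q = -18039$ ($q = -12117 - 5922 = -18039$)
$\frac{37467}{r{\left(-33 \right)}} + \frac{16155}{q} = \frac{37467}{-64} + \frac{16155}{-18039} = 37467 \left(- \frac{1}{64}\right) + 16155 \left(- \frac{1}{18039}\right) = - \frac{37467}{64} - \frac{5385}{6013} = - \frac{225633711}{384832}$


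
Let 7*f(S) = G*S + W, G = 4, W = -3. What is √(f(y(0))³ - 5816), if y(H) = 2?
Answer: I*√13963341/49 ≈ 76.26*I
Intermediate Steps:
f(S) = -3/7 + 4*S/7 (f(S) = (4*S - 3)/7 = (-3 + 4*S)/7 = -3/7 + 4*S/7)
√(f(y(0))³ - 5816) = √((-3/7 + (4/7)*2)³ - 5816) = √((-3/7 + 8/7)³ - 5816) = √((5/7)³ - 5816) = √(125/343 - 5816) = √(-1994763/343) = I*√13963341/49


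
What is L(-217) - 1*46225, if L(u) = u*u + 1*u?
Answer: 647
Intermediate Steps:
L(u) = u + u² (L(u) = u² + u = u + u²)
L(-217) - 1*46225 = -217*(1 - 217) - 1*46225 = -217*(-216) - 46225 = 46872 - 46225 = 647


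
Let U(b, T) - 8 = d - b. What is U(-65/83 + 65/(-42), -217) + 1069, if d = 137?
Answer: 4240129/3486 ≈ 1216.3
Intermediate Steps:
U(b, T) = 145 - b (U(b, T) = 8 + (137 - b) = 145 - b)
U(-65/83 + 65/(-42), -217) + 1069 = (145 - (-65/83 + 65/(-42))) + 1069 = (145 - (-65*1/83 + 65*(-1/42))) + 1069 = (145 - (-65/83 - 65/42)) + 1069 = (145 - 1*(-8125/3486)) + 1069 = (145 + 8125/3486) + 1069 = 513595/3486 + 1069 = 4240129/3486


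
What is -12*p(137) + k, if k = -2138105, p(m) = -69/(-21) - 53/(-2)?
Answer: -14969237/7 ≈ -2.1385e+6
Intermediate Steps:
p(m) = 417/14 (p(m) = -69*(-1/21) - 53*(-½) = 23/7 + 53/2 = 417/14)
-12*p(137) + k = -12*417/14 - 2138105 = -2502/7 - 2138105 = -14969237/7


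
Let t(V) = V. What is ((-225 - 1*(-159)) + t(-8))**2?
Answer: 5476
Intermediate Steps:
((-225 - 1*(-159)) + t(-8))**2 = ((-225 - 1*(-159)) - 8)**2 = ((-225 + 159) - 8)**2 = (-66 - 8)**2 = (-74)**2 = 5476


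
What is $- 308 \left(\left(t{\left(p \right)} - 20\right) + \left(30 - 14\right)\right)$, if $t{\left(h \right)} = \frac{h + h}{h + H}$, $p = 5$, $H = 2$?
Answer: $792$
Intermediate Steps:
$t{\left(h \right)} = \frac{2 h}{2 + h}$ ($t{\left(h \right)} = \frac{h + h}{h + 2} = \frac{2 h}{2 + h}$)
$- 308 \left(\left(t{\left(p \right)} - 20\right) + \left(30 - 14\right)\right) = - 308 \left(\left(2 \cdot 5 \frac{1}{2 + 5} - 20\right) + \left(30 - 14\right)\right) = - 308 \left(\left(2 \cdot 5 \cdot \frac{1}{7} - 20\right) + 16\right) = - 308 \left(\left(\frac{10}{7} - 20\right) + 16\right) = - 308 \left(- \frac{130}{7} + 16\right) = \left(-308\right) \left(- \frac{18}{7}\right) = 792$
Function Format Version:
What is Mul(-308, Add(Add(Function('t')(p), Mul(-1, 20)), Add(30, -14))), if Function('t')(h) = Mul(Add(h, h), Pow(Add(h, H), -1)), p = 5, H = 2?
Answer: 792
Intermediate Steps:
Function('t')(h) = Mul(2, h, Pow(Add(2, h), -1)) (Function('t')(h) = Mul(Add(h, h), Pow(Add(h, 2), -1)) = Mul(Mul(2, h), Pow(Add(2, h), -1)) = Mul(2, h, Pow(Add(2, h), -1)))
Mul(-308, Add(Add(Function('t')(p), Mul(-1, 20)), Add(30, -14))) = Mul(-308, Add(Add(Mul(2, 5, Pow(Add(2, 5), -1)), Mul(-1, 20)), Add(30, -14))) = Mul(-308, Add(Add(Mul(2, 5, Pow(7, -1)), -20), 16)) = Mul(-308, Add(Add(Mul(2, 5, Rational(1, 7)), -20), 16)) = Mul(-308, Add(Add(Rational(10, 7), -20), 16)) = Mul(-308, Add(Rational(-130, 7), 16)) = Mul(-308, Rational(-18, 7)) = 792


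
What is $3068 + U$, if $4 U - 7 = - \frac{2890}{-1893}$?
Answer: $\frac{23247037}{7572} \approx 3070.1$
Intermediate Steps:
$U = \frac{16141}{7572}$ ($U = \frac{7}{4} + \frac{\left(-2890\right) \frac{1}{-1893}}{4} = \frac{7}{4} + \frac{\left(-2890\right) \left(- \frac{1}{1893}\right)}{4} = \frac{7}{4} + \frac{1}{4} \cdot \frac{2890}{1893} = \frac{7}{4} + \frac{1445}{3786} = \frac{16141}{7572} \approx 2.1317$)
$3068 + U = 3068 + \frac{16141}{7572} = \frac{23247037}{7572}$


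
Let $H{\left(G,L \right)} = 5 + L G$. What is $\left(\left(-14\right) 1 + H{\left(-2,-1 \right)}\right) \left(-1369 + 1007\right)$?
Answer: $2534$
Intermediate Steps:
$H{\left(G,L \right)} = 5 + G L$
$\left(\left(-14\right) 1 + H{\left(-2,-1 \right)}\right) \left(-1369 + 1007\right) = \left(\left(-14\right) 1 + \left(5 - -2\right)\right) \left(-1369 + 1007\right) = \left(-14 + \left(5 + 2\right)\right) \left(-362\right) = \left(-14 + 7\right) \left(-362\right) = \left(-7\right) \left(-362\right) = 2534$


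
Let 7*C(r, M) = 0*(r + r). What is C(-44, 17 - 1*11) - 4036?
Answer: -4036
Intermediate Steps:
C(r, M) = 0 (C(r, M) = (0*(r + r))/7 = (0*(2*r))/7 = (⅐)*0 = 0)
C(-44, 17 - 1*11) - 4036 = 0 - 4036 = -4036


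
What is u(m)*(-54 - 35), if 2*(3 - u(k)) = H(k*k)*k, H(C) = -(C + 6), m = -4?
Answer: 3649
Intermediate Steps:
H(C) = -6 - C (H(C) = -(6 + C) = -6 - C)
u(k) = 3 - k*(-6 - k²)/2 (u(k) = 3 - (-6 - k*k)*k/2 = 3 - (-6 - k²)*k/2 = 3 - k*(-6 - k²)/2)
u(m)*(-54 - 35) = (3 + (½)*(-4)*(6 + (-4)²))*(-54 - 35) = (3 + (½)*(-4)*(6 + 16))*(-89) = (3 + (½)*(-4)*22)*(-89) = (3 - 44)*(-89) = -41*(-89) = 3649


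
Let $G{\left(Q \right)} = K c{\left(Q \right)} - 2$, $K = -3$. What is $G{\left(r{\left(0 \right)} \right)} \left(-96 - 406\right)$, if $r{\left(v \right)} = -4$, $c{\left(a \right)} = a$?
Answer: $-5020$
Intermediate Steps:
$G{\left(Q \right)} = -2 - 3 Q$ ($G{\left(Q \right)} = - 3 Q - 2 = -2 - 3 Q$)
$G{\left(r{\left(0 \right)} \right)} \left(-96 - 406\right) = \left(-2 - -12\right) \left(-96 - 406\right) = \left(-2 + 12\right) \left(-502\right) = 10 \left(-502\right) = -5020$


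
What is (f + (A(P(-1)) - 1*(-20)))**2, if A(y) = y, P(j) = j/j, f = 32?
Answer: 2809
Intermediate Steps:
P(j) = 1
(f + (A(P(-1)) - 1*(-20)))**2 = (32 + (1 - 1*(-20)))**2 = (32 + (1 + 20))**2 = (32 + 21)**2 = 53**2 = 2809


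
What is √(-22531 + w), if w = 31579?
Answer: 2*√2262 ≈ 95.121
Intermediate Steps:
√(-22531 + w) = √(-22531 + 31579) = √9048 = 2*√2262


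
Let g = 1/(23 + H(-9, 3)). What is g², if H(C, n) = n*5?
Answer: 1/1444 ≈ 0.00069252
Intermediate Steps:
H(C, n) = 5*n
g = 1/38 (g = 1/(23 + 5*3) = 1/(23 + 15) = 1/38 ≈ 0.026316)
g² = (1/38)² = 1/1444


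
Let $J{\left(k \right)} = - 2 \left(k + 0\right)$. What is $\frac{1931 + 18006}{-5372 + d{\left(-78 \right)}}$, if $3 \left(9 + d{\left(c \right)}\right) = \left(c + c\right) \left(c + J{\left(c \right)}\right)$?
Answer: $- \frac{19937}{9437} \approx -2.1126$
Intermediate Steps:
$J{\left(k \right)} = - 2 k$
$d{\left(c \right)} = -9 - \frac{2 c^{2}}{3}$ ($d{\left(c \right)} = -9 + \frac{\left(c + c\right) \left(c - 2 c\right)}{3} = -9 + \frac{2 c \left(- c\right)}{3} = -9 + \frac{\left(-2\right) c^{2}}{3} = -9 - \frac{2 c^{2}}{3}$)
$\frac{1931 + 18006}{-5372 + d{\left(-78 \right)}} = \frac{1931 + 18006}{-5372 - \left(9 + \frac{2 \left(-78\right)^{2}}{3}\right)} = \frac{19937}{-5372 - 4065} = \frac{19937}{-9437} = 19937 \left(- \frac{1}{9437}\right) = - \frac{19937}{9437}$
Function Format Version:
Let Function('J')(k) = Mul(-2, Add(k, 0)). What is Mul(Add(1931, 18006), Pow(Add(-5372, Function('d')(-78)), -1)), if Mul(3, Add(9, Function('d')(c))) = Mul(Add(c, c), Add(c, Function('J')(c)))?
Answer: Rational(-19937, 9437) ≈ -2.1126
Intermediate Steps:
Function('J')(k) = Mul(-2, k)
Function('d')(c) = Add(-9, Mul(Rational(-2, 3), Pow(c, 2))) (Function('d')(c) = Add(-9, Mul(Rational(1, 3), Mul(Add(c, c), Add(c, Mul(-2, c))))) = Add(-9, Mul(Rational(1, 3), Mul(Mul(2, c), Mul(-1, c)))) = Add(-9, Mul(Rational(1, 3), Mul(-2, Pow(c, 2)))) = Add(-9, Mul(Rational(-2, 3), Pow(c, 2))))
Mul(Add(1931, 18006), Pow(Add(-5372, Function('d')(-78)), -1)) = Mul(Add(1931, 18006), Pow(Add(-5372, Add(-9, Mul(Rational(-2, 3), Pow(-78, 2)))), -1)) = Mul(19937, Pow(Add(-5372, Add(-9, Mul(Rational(-2, 3), 6084))), -1)) = Mul(19937, Pow(Add(-5372, Add(-9, -4056)), -1)) = Mul(19937, Pow(Add(-5372, -4065), -1)) = Mul(19937, Pow(-9437, -1)) = Mul(19937, Rational(-1, 9437)) = Rational(-19937, 9437)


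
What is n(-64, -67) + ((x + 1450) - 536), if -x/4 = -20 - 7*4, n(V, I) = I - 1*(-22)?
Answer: 1061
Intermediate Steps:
n(V, I) = 22 + I (n(V, I) = I + 22 = 22 + I)
x = 192 (x = -4*(-20 - 7*4) = -4*(-20 - 28) = -4*(-48) = 192)
n(-64, -67) + ((x + 1450) - 536) = (22 - 67) + ((192 + 1450) - 536) = -45 + (1642 - 536) = -45 + 1106 = 1061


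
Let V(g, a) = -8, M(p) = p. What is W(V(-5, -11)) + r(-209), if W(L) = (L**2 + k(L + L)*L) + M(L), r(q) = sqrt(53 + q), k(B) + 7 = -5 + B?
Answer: 280 + 2*I*sqrt(39) ≈ 280.0 + 12.49*I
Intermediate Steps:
k(B) = -12 + B (k(B) = -7 + (-5 + B) = -12 + B)
W(L) = L + L**2 + L*(-12 + 2*L) (W(L) = (L**2 + (-12 + (L + L))*L) + L = (L**2 + (-12 + 2*L)*L) + L = (L**2 + L*(-12 + 2*L)) + L = L + L**2 + L*(-12 + 2*L))
W(V(-5, -11)) + r(-209) = -8*(-11 + 3*(-8)) + sqrt(53 - 209) = -8*(-11 - 24) + sqrt(-156) = -8*(-35) + 2*I*sqrt(39) = 280 + 2*I*sqrt(39)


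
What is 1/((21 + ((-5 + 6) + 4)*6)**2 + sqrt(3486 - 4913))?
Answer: 2601/6766628 - I*sqrt(1427)/6766628 ≈ 0.00038439 - 5.5826e-6*I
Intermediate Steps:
1/((21 + ((-5 + 6) + 4)*6)**2 + sqrt(3486 - 4913)) = 1/((21 + (1 + 4)*6)**2 + sqrt(-1427)) = 1/((21 + 5*6)**2 + I*sqrt(1427)) = 1/((21 + 30)**2 + I*sqrt(1427)) = 1/(51**2 + I*sqrt(1427)) = 1/(2601 + I*sqrt(1427))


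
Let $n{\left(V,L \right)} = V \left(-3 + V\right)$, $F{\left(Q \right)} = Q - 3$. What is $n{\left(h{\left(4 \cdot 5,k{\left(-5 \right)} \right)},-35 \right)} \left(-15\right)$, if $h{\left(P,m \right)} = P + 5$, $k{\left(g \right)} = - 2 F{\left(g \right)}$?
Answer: $-8250$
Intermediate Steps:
$F{\left(Q \right)} = -3 + Q$ ($F{\left(Q \right)} = Q - 3 = -3 + Q$)
$k{\left(g \right)} = 6 - 2 g$ ($k{\left(g \right)} = - 2 \left(-3 + g\right) = 6 - 2 g$)
$h{\left(P,m \right)} = 5 + P$
$n{\left(h{\left(4 \cdot 5,k{\left(-5 \right)} \right)},-35 \right)} \left(-15\right) = \left(5 + 4 \cdot 5\right) \left(-3 + \left(5 + 4 \cdot 5\right)\right) \left(-15\right) = \left(5 + 20\right) \left(-3 + \left(5 + 20\right)\right) \left(-15\right) = 25 \left(-3 + 25\right) \left(-15\right) = 25 \cdot 22 \left(-15\right) = 550 \left(-15\right) = -8250$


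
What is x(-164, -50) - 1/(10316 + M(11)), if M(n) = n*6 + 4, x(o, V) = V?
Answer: -519301/10386 ≈ -50.000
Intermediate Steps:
M(n) = 4 + 6*n (M(n) = 6*n + 4 = 4 + 6*n)
x(-164, -50) - 1/(10316 + M(11)) = -50 - 1/(10316 + (4 + 6*11)) = -50 - 1/(10316 + (4 + 66)) = -50 - 1/(10316 + 70) = -50 - 1/10386 = -519301/10386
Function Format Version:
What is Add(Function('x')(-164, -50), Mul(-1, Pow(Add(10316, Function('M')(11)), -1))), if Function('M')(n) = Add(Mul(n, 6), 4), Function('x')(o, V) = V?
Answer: Rational(-519301, 10386) ≈ -50.000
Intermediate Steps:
Function('M')(n) = Add(4, Mul(6, n)) (Function('M')(n) = Add(Mul(6, n), 4) = Add(4, Mul(6, n)))
Add(Function('x')(-164, -50), Mul(-1, Pow(Add(10316, Function('M')(11)), -1))) = Add(-50, Mul(-1, Pow(Add(10316, Add(4, Mul(6, 11))), -1))) = Add(-50, Mul(-1, Pow(Add(10316, Add(4, 66)), -1))) = Add(-50, Mul(-1, Pow(Add(10316, 70), -1))) = Add(-50, Mul(-1, Pow(10386, -1))) = Add(-50, Mul(-1, Rational(1, 10386))) = Add(-50, Rational(-1, 10386)) = Rational(-519301, 10386)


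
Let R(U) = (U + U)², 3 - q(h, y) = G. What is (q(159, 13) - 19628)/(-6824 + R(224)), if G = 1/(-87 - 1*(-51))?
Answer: -706499/6979680 ≈ -0.10122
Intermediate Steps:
G = -1/36 (G = 1/(-87 + 51) = 1/(-36) = -1/36 ≈ -0.027778)
q(h, y) = 109/36 (q(h, y) = 3 - 1*(-1/36) = 3 + 1/36 = 109/36)
R(U) = 4*U² (R(U) = (2*U)² = 4*U²)
(q(159, 13) - 19628)/(-6824 + R(224)) = (109/36 - 19628)/(-6824 + 4*224²) = -706499/(36*(-6824 + 4*50176)) = -706499/(36*(-6824 + 200704)) = -706499/36/193880 = -706499/36*1/193880 = -706499/6979680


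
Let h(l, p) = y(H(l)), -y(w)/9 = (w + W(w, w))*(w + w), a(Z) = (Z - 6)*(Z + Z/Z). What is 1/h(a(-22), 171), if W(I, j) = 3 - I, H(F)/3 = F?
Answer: -1/95256 ≈ -1.0498e-5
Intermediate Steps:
H(F) = 3*F
a(Z) = (1 + Z)*(-6 + Z) (a(Z) = (-6 + Z)*(Z + 1) = (-6 + Z)*(1 + Z) = (1 + Z)*(-6 + Z))
y(w) = -54*w (y(w) = -9*(w + (3 - w))*(w + w) = -27*2*w = -54*w)
h(l, p) = -162*l
1/h(a(-22), 171) = 1/(-162*(-6 + (-22)² - 5*(-22))) = 1/(-162*(-6 + 484 + 110)) = 1/(-162*588) = 1/(-95256) = -1/95256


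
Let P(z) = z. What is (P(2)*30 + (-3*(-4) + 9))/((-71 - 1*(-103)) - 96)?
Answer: -81/64 ≈ -1.2656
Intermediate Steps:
(P(2)*30 + (-3*(-4) + 9))/((-71 - 1*(-103)) - 96) = (2*30 + (-3*(-4) + 9))/((-71 - 1*(-103)) - 96) = (60 + (12 + 9))/((-71 + 103) - 96) = (60 + 21)/(32 - 96) = 81/(-64) = 81*(-1/64) = -81/64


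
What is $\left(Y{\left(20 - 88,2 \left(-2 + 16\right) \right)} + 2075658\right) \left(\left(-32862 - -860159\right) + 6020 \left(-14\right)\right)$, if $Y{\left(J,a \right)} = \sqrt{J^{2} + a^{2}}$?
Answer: $1542249180186 + 38636884 \sqrt{2} \approx 1.5423 \cdot 10^{12}$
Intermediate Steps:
$\left(Y{\left(20 - 88,2 \left(-2 + 16\right) \right)} + 2075658\right) \left(\left(-32862 - -860159\right) + 6020 \left(-14\right)\right) = \left(\sqrt{\left(20 - 88\right)^{2} + \left(2 \left(-2 + 16\right)\right)^{2}} + 2075658\right) \left(\left(-32862 - -860159\right) + 6020 \left(-14\right)\right) = \left(\sqrt{\left(20 - 88\right)^{2} + \left(2 \cdot 14\right)^{2}} + 2075658\right) \left(\left(-32862 + 860159\right) - 84280\right) = \left(\sqrt{\left(-68\right)^{2} + 28^{2}} + 2075658\right) \left(827297 - 84280\right) = \left(\sqrt{4624 + 784} + 2075658\right) 743017 = \left(\sqrt{5408} + 2075658\right) 743017 = \left(52 \sqrt{2} + 2075658\right) 743017 = \left(2075658 + 52 \sqrt{2}\right) 743017 = 1542249180186 + 38636884 \sqrt{2}$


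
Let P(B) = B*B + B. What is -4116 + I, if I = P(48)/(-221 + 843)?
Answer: -1278900/311 ≈ -4112.2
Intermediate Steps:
P(B) = B + B**2 (P(B) = B**2 + B = B + B**2)
I = 1176/311 (I = (48*(1 + 48))/(-221 + 843) = (48*49)/622 = 2352*(1/622) = 1176/311 ≈ 3.7813)
-4116 + I = -4116 + 1176/311 = -1278900/311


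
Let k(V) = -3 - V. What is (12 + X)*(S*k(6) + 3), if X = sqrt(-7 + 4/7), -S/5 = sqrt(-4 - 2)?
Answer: 9*(1 + 15*I*sqrt(6))*(28 + I*sqrt(35))/7 ≈ -243.48 + 1330.3*I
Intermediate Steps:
S = -5*I*sqrt(6) (S = -5*sqrt(-4 - 2) = -5*I*sqrt(6) ≈ -12.247*I)
X = 3*I*sqrt(35)/7 (X = sqrt(-7 + 4*(1/7)) = sqrt(-7 + 4/7) = sqrt(-45/7) = 3*I*sqrt(35)/7 ≈ 2.5355*I)
(12 + X)*(S*k(6) + 3) = (12 + 3*I*sqrt(35)/7)*((-5*I*sqrt(6))*(-3 - 1*6) + 3) = (12 + 3*I*sqrt(35)/7)*((-5*I*sqrt(6))*(-3 - 6) + 3) = (12 + 3*I*sqrt(35)/7)*(-5*I*sqrt(6)*(-9) + 3) = (12 + 3*I*sqrt(35)/7)*(45*I*sqrt(6) + 3) = (12 + 3*I*sqrt(35)/7)*(3 + 45*I*sqrt(6)) = (3 + 45*I*sqrt(6))*(12 + 3*I*sqrt(35)/7)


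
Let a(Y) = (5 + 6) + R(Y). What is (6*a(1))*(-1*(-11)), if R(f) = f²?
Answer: 792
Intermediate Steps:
a(Y) = 11 + Y² (a(Y) = (5 + 6) + Y² = 11 + Y²)
(6*a(1))*(-1*(-11)) = (6*(11 + 1²))*(-1*(-11)) = (6*(11 + 1))*11 = (6*12)*11 = 72*11 = 792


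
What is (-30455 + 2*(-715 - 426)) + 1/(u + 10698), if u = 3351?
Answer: -459922112/14049 ≈ -32737.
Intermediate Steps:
(-30455 + 2*(-715 - 426)) + 1/(u + 10698) = (-30455 + 2*(-715 - 426)) + 1/(3351 + 10698) = (-30455 + 2*(-1141)) + 1/14049 = (-30455 - 2282) + 1/14049 = -32737 + 1/14049 = -459922112/14049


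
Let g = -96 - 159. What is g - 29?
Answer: -284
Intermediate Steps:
g = -255
g - 29 = -255 - 29 = -284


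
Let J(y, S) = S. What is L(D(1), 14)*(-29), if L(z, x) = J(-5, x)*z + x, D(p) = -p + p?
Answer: -406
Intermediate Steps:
D(p) = 0
L(z, x) = x + x*z (L(z, x) = x*z + x = x + x*z)
L(D(1), 14)*(-29) = (14*(1 + 0))*(-29) = (14*1)*(-29) = 14*(-29) = -406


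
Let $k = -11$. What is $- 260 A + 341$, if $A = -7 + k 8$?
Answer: $25041$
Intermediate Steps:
$A = -95$ ($A = -7 - 88 = -95$)
$- 260 A + 341 = \left(-260\right) \left(-95\right) + 341 = 24700 + 341 = 25041$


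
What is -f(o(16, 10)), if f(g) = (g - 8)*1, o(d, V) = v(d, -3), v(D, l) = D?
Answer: -8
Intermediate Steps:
o(d, V) = d
f(g) = -8 + g (f(g) = (-8 + g)*1 = -8 + g)
-f(o(16, 10)) = -(-8 + 16) = -1*8 = -8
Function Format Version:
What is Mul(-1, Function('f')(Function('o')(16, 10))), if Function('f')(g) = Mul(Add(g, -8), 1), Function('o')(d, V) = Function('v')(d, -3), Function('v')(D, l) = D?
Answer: -8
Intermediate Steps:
Function('o')(d, V) = d
Function('f')(g) = Add(-8, g) (Function('f')(g) = Mul(Add(-8, g), 1) = Add(-8, g))
Mul(-1, Function('f')(Function('o')(16, 10))) = Mul(-1, Add(-8, 16)) = Mul(-1, 8) = -8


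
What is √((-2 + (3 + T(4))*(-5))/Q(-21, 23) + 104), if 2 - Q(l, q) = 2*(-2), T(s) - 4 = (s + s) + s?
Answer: √3162/6 ≈ 9.3719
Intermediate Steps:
T(s) = 4 + 3*s (T(s) = 4 + ((s + s) + s) = 4 + (2*s + s) = 4 + 3*s)
Q(l, q) = 6 (Q(l, q) = 2 - 2*(-2) = 2 - 1*(-4) = 2 + 4 = 6)
√((-2 + (3 + T(4))*(-5))/Q(-21, 23) + 104) = √((-2 + (3 + (4 + 3*4))*(-5))/6 + 104) = √((-2 + (3 + (4 + 12))*(-5))*(⅙) + 104) = √((-2 + (3 + 16)*(-5))*(⅙) + 104) = √((-2 + 19*(-5))*(⅙) + 104) = √((-2 - 95)*(⅙) + 104) = √(-97*⅙ + 104) = √(-97/6 + 104) = √(527/6) = √3162/6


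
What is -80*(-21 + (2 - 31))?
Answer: 4000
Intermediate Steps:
-80*(-21 + (2 - 31)) = -80*(-21 - 29) = -80*(-50) = 4000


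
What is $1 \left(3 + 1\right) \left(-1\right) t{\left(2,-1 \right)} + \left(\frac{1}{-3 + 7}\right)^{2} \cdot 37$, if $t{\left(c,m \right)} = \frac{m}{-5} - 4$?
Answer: $\frac{1401}{80} \approx 17.513$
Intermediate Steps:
$t{\left(c,m \right)} = -4 - \frac{m}{5}$ ($t{\left(c,m \right)} = m \left(- \frac{1}{5}\right) - 4 = - \frac{m}{5} - 4 = -4 - \frac{m}{5}$)
$1 \left(3 + 1\right) \left(-1\right) t{\left(2,-1 \right)} + \left(\frac{1}{-3 + 7}\right)^{2} \cdot 37 = 1 \left(3 + 1\right) \left(-1\right) \left(-4 - - \frac{1}{5}\right) + \left(\frac{1}{-3 + 7}\right)^{2} \cdot 37 = 1 \cdot 4 \left(-1\right) \left(-4 + \frac{1}{5}\right) + \left(\frac{1}{4}\right)^{2} \cdot 37 = 4 \left(-1\right) \left(- \frac{19}{5}\right) + \left(\frac{1}{4}\right)^{2} \cdot 37 = \left(-4\right) \left(- \frac{19}{5}\right) + \frac{1}{16} \cdot 37 = \frac{76}{5} + \frac{37}{16} = \frac{1401}{80}$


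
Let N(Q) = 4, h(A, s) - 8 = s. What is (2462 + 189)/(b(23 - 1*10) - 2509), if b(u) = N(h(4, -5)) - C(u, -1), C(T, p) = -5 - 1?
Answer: -2651/2499 ≈ -1.0608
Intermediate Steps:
h(A, s) = 8 + s
C(T, p) = -6
b(u) = 10 (b(u) = 4 - 1*(-6) = 4 + 6 = 10)
(2462 + 189)/(b(23 - 1*10) - 2509) = (2462 + 189)/(10 - 2509) = 2651/(-2499) = 2651*(-1/2499) = -2651/2499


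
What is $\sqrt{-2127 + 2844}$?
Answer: $\sqrt{717} \approx 26.777$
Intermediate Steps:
$\sqrt{-2127 + 2844} = \sqrt{717}$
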